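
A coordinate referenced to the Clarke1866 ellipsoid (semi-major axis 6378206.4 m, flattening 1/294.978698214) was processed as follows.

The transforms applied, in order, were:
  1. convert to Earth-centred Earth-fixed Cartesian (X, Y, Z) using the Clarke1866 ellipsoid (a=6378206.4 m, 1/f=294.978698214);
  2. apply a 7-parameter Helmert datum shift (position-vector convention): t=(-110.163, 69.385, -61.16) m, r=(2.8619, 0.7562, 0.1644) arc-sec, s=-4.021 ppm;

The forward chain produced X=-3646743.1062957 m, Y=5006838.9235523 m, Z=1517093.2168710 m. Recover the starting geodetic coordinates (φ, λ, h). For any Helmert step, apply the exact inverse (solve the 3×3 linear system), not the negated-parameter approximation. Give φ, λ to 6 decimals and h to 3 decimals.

φ=13.852434°, λ=126.067248°, h=150.873 m

start: X=-3646743.1063, Y=5006838.9236, Z=1517093.2169 m
→ Helmert⁻¹: X=-3646649.1777, Y=5006813.6266, Z=1517077.6392
→ geod (Bowring, a=6378206.400): φ=13.85243400°, λ=126.06724800°, h=150.8730 m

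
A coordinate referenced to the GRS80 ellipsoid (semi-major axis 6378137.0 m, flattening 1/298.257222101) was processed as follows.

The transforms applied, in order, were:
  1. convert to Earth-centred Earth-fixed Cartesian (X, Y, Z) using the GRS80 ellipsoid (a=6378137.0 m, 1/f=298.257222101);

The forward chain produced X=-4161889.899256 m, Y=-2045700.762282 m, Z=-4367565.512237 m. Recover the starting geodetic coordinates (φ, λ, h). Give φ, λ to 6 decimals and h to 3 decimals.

φ=-43.475195°, λ=-153.824421°, h=2330.111 m

start: X=-4161889.8993, Y=-2045700.7623, Z=-4367565.5122 m
→ geod (Bowring, a=6378137.000): φ=-43.47519500°, λ=-153.82442100°, h=2330.1110 m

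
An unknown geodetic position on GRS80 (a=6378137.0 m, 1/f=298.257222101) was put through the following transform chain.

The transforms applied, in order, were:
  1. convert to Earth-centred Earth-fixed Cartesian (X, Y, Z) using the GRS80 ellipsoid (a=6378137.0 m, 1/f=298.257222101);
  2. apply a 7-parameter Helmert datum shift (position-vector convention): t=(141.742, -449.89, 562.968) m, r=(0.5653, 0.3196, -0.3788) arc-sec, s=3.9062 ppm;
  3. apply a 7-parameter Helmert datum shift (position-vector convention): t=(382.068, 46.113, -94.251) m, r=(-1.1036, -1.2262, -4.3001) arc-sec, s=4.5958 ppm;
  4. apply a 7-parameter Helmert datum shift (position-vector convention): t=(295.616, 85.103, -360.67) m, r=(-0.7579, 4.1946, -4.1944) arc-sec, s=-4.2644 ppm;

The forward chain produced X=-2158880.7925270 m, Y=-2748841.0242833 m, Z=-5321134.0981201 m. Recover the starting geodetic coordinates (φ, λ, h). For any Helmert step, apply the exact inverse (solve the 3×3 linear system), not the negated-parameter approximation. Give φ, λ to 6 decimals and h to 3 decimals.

start: X=-2158880.7925, Y=-2748841.0243, Z=-5321134.0981 m
→ Helmert⁻¹: X=-2159021.5112, Y=-2748962.2027, Z=-5320850.1248
→ Helmert⁻¹: X=-2159367.9757, Y=-2749012.2311, Z=-5320733.2921
→ Helmert⁻¹: X=-2159487.9894, Y=-2748570.1543, Z=-5321271.2873
→ geod (Bowring, a=6378137.000): φ=-56.87621100°, λ=-128.15590100°, h=3452.5880 m

φ=-56.876211°, λ=-128.155901°, h=3452.588 m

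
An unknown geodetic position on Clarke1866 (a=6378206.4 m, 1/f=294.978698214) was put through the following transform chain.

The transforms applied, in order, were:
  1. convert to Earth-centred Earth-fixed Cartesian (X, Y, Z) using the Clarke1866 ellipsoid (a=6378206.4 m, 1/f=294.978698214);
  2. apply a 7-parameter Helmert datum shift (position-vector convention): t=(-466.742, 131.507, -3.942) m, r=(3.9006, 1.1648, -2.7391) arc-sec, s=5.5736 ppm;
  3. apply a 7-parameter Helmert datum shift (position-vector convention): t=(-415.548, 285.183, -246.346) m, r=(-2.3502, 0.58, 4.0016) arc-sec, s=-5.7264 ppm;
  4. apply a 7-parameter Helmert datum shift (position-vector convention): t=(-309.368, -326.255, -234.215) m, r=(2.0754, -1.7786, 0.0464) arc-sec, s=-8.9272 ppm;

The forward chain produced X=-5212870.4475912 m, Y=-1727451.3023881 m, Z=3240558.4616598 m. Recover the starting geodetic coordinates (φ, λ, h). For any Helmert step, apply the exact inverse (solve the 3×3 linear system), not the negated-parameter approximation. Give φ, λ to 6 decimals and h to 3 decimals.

φ=30.724057°, λ=-161.661853°, h=3223.321 m

start: X=-5212870.4476, Y=-1727451.3024, Z=3240558.4617 m
→ Helmert⁻¹: X=-5212580.0563, Y=-1727106.6841, Z=3240883.9335
→ Helmert⁻¹: X=-5212236.9800, Y=-1727337.5695, Z=3241114.5018
→ Helmert⁻¹: X=-5211736.5528, Y=-1727467.3664, Z=3241103.6155
→ geod (Bowring, a=6378206.400): φ=30.72405700°, λ=-161.66185300°, h=3223.3210 m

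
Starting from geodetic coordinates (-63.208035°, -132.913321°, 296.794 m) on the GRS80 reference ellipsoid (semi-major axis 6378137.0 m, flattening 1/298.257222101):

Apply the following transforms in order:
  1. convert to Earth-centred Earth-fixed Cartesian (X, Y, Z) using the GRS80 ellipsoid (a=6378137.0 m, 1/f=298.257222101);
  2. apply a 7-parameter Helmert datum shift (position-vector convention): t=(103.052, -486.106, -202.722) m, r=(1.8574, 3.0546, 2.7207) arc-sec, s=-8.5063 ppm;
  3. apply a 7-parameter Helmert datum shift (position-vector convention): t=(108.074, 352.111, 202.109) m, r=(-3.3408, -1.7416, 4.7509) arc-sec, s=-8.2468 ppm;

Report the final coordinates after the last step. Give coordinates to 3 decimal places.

start: φ=-63.208035°, λ=-132.913321°, h=296.794 m
→ ECEF (a=6378137.000, f=1/298.257222101): X=-1962868.1209, Y=-2111313.0696, Z=-5670732.7790
→ Helmert 7p (PV): X=-1962804.5013, Y=-2111756.0427, Z=-5670877.2080
→ Helmert 7p (PV): X=-1962583.7190, Y=-2111523.5739, Z=-5670610.7021

X=-1962583.719 m, Y=-2111523.574 m, Z=-5670610.702 m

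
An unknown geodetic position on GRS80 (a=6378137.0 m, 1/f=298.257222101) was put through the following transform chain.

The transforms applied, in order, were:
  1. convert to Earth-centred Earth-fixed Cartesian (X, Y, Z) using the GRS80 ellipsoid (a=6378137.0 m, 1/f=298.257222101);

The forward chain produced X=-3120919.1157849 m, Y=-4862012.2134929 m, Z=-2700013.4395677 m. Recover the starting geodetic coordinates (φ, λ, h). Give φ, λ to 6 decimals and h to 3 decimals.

φ=-25.196143°, λ=-122.696351°, h=2966.345 m

start: X=-3120919.1158, Y=-4862012.2135, Z=-2700013.4396 m
→ geod (Bowring, a=6378137.000): φ=-25.19614300°, λ=-122.69635100°, h=2966.3450 m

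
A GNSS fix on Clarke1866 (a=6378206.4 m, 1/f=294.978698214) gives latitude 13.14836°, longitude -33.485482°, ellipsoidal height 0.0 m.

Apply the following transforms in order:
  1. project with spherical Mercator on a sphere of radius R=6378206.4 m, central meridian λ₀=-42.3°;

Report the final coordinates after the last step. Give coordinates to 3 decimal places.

start: φ=13.148360°, λ=-33.485482°, h=0.000 m
→ merc (R=6378206.4, λ₀=-42.3°): E=981238.3320, N=1476703.2083

E=981238.332 m, N=1476703.208 m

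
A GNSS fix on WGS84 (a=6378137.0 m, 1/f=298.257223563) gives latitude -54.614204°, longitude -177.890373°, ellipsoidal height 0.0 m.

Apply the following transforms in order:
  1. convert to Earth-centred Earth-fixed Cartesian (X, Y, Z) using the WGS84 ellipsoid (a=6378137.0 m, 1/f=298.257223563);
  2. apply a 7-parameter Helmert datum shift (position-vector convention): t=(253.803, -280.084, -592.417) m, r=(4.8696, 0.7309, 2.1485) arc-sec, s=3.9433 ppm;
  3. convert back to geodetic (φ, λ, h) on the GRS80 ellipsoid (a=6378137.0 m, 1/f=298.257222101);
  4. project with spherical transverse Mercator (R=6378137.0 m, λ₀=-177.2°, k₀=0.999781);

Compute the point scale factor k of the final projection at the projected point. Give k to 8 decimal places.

0.99980511

start: φ=-54.614204°, λ=-177.890373°, h=0.000 m
→ ECEF (a=6378137.000, f=1/298.257223563): X=-3699181.3621, Y=-136265.2094, Z=-5176631.9980
→ Helmert 7p (PV): X=-3698959.0702, Y=-136462.1494, Z=-5177234.9370
→ geod (Bowring, a=6378137.000): φ=-54.61891408°, λ=-177.88719993°, h=367.1446 m
→ into tm (λ₀=-177.2°): φ=-54.61891408°, λ−λ₀=-0.68719993°
scale k = 0.99980511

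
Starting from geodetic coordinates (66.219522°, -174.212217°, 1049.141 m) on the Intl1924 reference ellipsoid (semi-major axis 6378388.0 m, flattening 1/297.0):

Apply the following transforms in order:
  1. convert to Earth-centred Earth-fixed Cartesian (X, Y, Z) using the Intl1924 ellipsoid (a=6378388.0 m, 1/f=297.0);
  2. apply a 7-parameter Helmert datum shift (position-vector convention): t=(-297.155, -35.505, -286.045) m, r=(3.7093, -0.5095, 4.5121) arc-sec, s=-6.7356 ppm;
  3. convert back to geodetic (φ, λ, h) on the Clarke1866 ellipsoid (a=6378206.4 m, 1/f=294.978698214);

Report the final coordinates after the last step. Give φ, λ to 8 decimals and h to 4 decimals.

φ=66.21676206°, λ=-174.20856653°, h=1169.3816 m

start: φ=66.219522°, λ=-174.212217°, h=1049.141 m
→ ECEF (a=6378388.000, f=1/297.0): X=-2566522.6526, Y=-260144.9781, Z=5814953.5992
→ Helmert 7p (PV): X=-2566811.1934, Y=-260339.4447, Z=5814617.3692
→ geod (Bowring, a=6378206.400): φ=66.21676206°, λ=-174.20856653°, h=1169.3816 m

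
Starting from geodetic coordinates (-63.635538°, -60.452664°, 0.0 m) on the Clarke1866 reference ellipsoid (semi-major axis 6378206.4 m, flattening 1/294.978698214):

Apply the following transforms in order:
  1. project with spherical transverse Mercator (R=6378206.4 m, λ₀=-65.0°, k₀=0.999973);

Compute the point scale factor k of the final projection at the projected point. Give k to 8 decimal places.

1.00059336

start: φ=-63.635538°, λ=-60.452664°, h=0.000 m
→ into tm (λ₀=-65.0°): φ=-63.63553800°, λ−λ₀=4.54733600°
scale k = 1.00059336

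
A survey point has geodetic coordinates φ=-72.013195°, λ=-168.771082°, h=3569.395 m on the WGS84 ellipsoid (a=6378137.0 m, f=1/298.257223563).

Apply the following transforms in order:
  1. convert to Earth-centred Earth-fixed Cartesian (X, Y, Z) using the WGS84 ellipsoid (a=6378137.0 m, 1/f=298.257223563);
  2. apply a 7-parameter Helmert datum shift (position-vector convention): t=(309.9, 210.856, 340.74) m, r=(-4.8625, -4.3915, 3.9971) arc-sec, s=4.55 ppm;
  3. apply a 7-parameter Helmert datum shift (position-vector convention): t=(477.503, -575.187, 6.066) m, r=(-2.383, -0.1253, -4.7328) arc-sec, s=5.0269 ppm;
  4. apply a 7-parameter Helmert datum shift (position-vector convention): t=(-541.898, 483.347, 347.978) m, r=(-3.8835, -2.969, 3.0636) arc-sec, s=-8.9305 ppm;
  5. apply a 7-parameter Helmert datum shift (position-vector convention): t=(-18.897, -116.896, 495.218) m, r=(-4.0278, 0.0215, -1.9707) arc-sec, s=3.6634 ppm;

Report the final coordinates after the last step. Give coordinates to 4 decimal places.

X=-1938372.2327 m, Y=-385358.9882 m, Z=-6046413.9616 m

start: φ=-72.013195°, λ=-168.771082°, h=3569.395 m
→ ECEF (a=6378137.000, f=1/298.257223563): X=-1938809.9981, Y=-384911.7292, Z=-6047536.0522
→ Helmert 7p (PV): X=-1938372.7044, Y=-384882.7616, Z=-6047255.0331
→ Helmert 7p (PV): X=-1937910.1031, Y=-385485.2716, Z=-6047276.0970
→ Helmert 7p (PV): X=-1938341.9247, Y=-385141.1206, Z=-6046894.7503
→ Helmert 7p (PV): X=-1938372.2327, Y=-385358.9882, Z=-6046413.9616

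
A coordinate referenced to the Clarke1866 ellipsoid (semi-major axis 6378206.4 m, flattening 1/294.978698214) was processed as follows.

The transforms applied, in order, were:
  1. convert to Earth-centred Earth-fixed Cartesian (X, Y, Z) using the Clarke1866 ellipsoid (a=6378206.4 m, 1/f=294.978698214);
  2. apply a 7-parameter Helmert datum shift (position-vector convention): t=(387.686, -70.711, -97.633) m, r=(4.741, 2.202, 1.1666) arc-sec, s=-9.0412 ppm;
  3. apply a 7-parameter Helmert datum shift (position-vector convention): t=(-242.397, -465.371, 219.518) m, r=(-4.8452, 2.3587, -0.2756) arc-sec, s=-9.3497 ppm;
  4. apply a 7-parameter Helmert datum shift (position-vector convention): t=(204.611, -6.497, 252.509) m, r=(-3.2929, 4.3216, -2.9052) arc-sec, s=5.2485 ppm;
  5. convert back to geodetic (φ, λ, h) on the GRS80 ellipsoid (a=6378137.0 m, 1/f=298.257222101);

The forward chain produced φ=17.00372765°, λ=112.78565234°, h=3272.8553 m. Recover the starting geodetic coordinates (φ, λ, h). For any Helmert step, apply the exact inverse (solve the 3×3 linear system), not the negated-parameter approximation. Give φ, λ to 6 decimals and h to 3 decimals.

start: φ=17.003728°, λ=112.785652°, h=3272.855 m
→ ECEF (a=6378137.000, f=1/298.257222101): X=-2364062.5936, Y=5627827.2277, Z=1854185.0091
→ Helmert⁻¹: X=-2364372.9051, Y=5627741.2880, Z=1853963.0758
→ Helmert⁻¹: X=-2364181.3319, Y=5628212.5750, Z=1853866.0626
→ Helmert⁻¹: X=-2364578.3541, Y=5628390.1568, Z=1853825.8459
→ geod (Bowring, a=6378206.400): φ=16.99992600°, λ=112.78806900°, h=3806.0510 m

φ=16.999926°, λ=112.788069°, h=3806.051 m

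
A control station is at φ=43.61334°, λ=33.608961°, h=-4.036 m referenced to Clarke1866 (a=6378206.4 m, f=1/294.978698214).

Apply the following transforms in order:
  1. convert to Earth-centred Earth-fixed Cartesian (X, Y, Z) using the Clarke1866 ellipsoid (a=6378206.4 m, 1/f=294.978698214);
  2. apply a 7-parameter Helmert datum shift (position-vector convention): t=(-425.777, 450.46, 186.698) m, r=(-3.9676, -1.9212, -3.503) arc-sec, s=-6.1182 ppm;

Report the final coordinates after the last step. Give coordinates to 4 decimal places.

X=3851700.7711 m, Y=2560682.6901 m, Z=4377029.1191 m

start: φ=43.613340°, λ=33.608961°, h=-4.036 m
→ ECEF (a=6378206.400, f=1/294.978698214): X=3852147.4032, Y=2560229.1240, Z=4376882.5671
→ Helmert 7p (PV): X=3851700.7711, Y=2560682.6901, Z=4377029.1191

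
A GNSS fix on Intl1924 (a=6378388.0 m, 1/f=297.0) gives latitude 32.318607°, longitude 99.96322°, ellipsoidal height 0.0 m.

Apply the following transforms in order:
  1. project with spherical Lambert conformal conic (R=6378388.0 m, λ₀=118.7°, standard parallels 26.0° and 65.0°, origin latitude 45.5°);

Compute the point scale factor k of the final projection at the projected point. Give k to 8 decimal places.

0.97003546

start: φ=32.318607°, λ=99.963220°, h=0.000 m
→ into lcc (λ₀=118.7°): φ=32.31860700°, λ−λ₀=-18.73678000°
scale k = 0.97003546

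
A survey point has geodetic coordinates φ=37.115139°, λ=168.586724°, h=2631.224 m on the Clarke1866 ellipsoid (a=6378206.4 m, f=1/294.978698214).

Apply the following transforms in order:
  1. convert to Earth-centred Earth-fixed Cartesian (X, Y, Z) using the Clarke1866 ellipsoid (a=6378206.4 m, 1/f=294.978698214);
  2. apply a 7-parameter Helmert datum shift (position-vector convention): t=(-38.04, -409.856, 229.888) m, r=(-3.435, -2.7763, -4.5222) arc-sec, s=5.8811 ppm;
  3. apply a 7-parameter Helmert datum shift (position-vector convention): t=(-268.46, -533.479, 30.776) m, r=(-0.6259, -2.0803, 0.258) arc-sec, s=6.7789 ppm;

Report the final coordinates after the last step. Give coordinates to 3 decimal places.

start: φ=37.115139°, λ=168.586724°, h=2631.224 m
→ ECEF (a=6378206.400, f=1/294.978698214): X=-4993773.2672, Y=1008125.5246, Z=3828985.4111
→ Helmert 7p (PV): X=-4993870.1115, Y=1007894.8487, Z=3829153.8130
→ Helmert 7p (PV): X=-4994212.3047, Y=1007373.5751, Z=3829157.1216

X=-4994212.305 m, Y=1007373.575 m, Z=3829157.122 m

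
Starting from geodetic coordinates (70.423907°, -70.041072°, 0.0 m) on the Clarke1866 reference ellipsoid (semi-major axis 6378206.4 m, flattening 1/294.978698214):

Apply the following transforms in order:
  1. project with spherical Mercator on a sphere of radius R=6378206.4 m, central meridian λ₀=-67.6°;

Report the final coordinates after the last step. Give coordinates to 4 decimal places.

start: φ=70.423907°, λ=-70.041072°, h=0.000 m
→ merc (R=6378206.4, λ₀=-67.6°): E=-271741.8488, N=11208232.2390

E=-271741.8488 m, N=11208232.2390 m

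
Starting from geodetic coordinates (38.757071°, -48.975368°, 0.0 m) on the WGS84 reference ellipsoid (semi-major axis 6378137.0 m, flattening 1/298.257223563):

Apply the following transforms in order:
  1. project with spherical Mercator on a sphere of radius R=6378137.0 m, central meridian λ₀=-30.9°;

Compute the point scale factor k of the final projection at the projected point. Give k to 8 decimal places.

1.28236821

start: φ=38.757071°, λ=-48.975368°, h=0.000 m
→ into merc (λ₀=-30.9°): φ=38.75707100°, λ−λ₀=-18.07536800°
scale k = 1.28236821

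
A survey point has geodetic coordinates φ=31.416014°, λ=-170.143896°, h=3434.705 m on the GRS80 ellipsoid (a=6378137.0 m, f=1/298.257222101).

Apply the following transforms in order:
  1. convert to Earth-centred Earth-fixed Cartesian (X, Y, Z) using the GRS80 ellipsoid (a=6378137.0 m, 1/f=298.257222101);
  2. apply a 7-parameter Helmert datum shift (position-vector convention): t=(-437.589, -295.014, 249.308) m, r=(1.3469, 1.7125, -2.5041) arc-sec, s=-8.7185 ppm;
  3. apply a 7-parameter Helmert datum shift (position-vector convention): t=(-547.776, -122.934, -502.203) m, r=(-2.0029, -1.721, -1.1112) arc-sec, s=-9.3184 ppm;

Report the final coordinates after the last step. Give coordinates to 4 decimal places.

X=-5371475.0444 m, Y=-933371.6681 m, Z=3306824.0752 m

start: φ=31.416014°, λ=-170.143896°, h=3434.705 m
→ ECEF (a=6378137.000, f=1/298.257222101): X=-5370570.0573, Y=-933075.2061, Z=3307133.8776
→ Helmert 7p (PV): X=-5370944.6936, Y=-933318.4810, Z=3307392.8479
→ Helmert 7p (PV): X=-5371475.0444, Y=-933371.6681, Z=3306824.0752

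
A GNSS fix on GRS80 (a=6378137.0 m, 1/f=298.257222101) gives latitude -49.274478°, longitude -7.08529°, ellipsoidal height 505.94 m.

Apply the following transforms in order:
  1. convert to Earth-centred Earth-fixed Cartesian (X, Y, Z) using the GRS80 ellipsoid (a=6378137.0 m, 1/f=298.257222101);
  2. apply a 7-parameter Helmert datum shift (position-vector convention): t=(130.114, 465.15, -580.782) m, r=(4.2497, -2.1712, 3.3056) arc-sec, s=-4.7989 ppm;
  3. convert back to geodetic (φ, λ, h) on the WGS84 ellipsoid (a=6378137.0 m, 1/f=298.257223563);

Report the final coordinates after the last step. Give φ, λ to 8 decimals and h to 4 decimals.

start: φ=-49.274478°, λ=-7.085290°, h=505.940 m
→ ECEF (a=6378137.000, f=1/298.257222101): X=4137838.1929, Y=-514316.2049, Z=-4810913.3476
→ Helmert 7p (PV): X=4138007.3330, Y=-513683.1547, Z=-4811438.0831
→ geod (Bowring, a=6378137.000): φ=-49.27694394°, λ=-7.07637117°, h=962.2115 m

φ=-49.27694394°, λ=-7.07637117°, h=962.2115 m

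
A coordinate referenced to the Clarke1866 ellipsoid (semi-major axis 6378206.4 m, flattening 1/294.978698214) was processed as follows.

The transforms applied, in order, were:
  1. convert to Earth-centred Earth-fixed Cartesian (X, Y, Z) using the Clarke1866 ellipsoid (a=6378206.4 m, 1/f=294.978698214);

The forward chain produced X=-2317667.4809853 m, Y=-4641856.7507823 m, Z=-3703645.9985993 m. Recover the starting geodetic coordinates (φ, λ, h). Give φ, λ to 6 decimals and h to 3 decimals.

start: X=-2317667.4810, Y=-4641856.7508, Z=-3703645.9986 m
→ geod (Bowring, a=6378206.400): φ=-35.70511100°, λ=-116.53284200°, h=3708.2060 m

φ=-35.705111°, λ=-116.532842°, h=3708.206 m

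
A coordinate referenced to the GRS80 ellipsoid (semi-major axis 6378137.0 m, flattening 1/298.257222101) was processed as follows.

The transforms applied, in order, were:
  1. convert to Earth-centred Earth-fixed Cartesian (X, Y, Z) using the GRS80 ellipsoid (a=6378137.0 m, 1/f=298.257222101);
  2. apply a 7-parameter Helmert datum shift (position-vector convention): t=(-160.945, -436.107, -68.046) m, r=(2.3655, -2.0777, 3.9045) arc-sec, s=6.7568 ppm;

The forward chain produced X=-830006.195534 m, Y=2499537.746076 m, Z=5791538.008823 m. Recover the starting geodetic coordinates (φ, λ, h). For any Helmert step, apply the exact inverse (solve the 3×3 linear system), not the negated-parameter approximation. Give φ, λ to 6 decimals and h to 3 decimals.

φ=65.687505°, λ=108.360407°, h=2039.305 m

start: X=-830006.1955, Y=2499537.7461, Z=5791538.0088 m
→ Helmert⁻¹: X=-829733.9808, Y=2500039.0869, Z=5791546.6091
→ geod (Bowring, a=6378137.000): φ=65.68750500°, λ=108.36040700°, h=2039.3050 m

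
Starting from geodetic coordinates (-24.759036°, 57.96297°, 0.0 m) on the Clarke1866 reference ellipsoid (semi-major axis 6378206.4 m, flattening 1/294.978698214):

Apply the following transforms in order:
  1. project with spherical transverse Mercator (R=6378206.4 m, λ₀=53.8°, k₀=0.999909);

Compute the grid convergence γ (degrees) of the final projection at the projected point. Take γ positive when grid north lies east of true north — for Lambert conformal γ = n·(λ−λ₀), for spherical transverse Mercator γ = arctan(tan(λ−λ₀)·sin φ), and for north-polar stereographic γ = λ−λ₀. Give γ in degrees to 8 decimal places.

-1.74599795

start: φ=-24.759036°, λ=57.962970°, h=0.000 m
→ into tm (λ₀=53.8°): φ=-24.75903600°, λ−λ₀=4.16297000°
convergence γ = -1.74599795°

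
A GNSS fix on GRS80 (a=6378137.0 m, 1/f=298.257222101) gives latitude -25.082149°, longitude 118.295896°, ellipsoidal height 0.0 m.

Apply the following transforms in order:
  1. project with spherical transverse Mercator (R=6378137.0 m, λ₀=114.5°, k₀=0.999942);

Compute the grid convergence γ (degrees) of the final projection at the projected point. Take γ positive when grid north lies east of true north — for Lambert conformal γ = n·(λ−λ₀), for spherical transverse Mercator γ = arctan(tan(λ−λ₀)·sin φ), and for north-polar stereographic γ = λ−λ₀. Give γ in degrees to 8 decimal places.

-1.61107953

start: φ=-25.082149°, λ=118.295896°, h=0.000 m
→ into tm (λ₀=114.5°): φ=-25.08214900°, λ−λ₀=3.79589600°
convergence γ = -1.61107953°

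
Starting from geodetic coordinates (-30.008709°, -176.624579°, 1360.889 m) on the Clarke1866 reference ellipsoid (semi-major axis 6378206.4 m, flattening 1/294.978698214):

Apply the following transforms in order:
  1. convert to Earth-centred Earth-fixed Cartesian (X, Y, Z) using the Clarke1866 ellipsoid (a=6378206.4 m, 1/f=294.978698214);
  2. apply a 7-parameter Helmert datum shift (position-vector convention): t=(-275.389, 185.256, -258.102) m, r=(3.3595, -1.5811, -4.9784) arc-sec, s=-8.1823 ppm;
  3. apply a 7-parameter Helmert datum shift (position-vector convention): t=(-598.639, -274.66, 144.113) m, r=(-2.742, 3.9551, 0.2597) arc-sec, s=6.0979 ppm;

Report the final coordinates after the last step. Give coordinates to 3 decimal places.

X=-5520378.454 m, Y=-325493.958 m, Z=-3171762.095 m

start: φ=-30.008709°, λ=-176.624579°, h=1360.889 m
→ ECEF (a=6378206.400, f=1/294.978698214): X=-5519471.9712, Y=-325540.9923, Z=-3171717.2677
→ Helmert 7p (PV): X=-5519685.7431, Y=-325168.1976, Z=-3171997.0284
→ Helmert 7p (PV): X=-5520378.4542, Y=-325493.9576, Z=-3171762.0954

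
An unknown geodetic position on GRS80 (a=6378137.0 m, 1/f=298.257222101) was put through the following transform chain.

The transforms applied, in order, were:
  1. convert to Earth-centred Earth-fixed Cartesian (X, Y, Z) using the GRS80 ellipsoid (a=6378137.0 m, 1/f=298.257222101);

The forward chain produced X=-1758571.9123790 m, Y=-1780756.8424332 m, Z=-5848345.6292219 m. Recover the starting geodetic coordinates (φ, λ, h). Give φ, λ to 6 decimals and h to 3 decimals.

φ=-66.970900°, λ=-134.640868°, h=1305.083 m

start: X=-1758571.9124, Y=-1780756.8424, Z=-5848345.6292 m
→ geod (Bowring, a=6378137.000): φ=-66.97090000°, λ=-134.64086800°, h=1305.0830 m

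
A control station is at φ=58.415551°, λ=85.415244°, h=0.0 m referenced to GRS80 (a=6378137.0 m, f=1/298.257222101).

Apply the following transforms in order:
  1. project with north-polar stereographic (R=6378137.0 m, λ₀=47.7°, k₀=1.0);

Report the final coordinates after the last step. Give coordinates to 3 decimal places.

start: φ=58.415551°, λ=85.415244°, h=0.000 m
→ stereo (R=6378137.0, λ₀=47.7°): E=2207021.7808, N=-2853982.8563

E=2207021.781 m, N=-2853982.856 m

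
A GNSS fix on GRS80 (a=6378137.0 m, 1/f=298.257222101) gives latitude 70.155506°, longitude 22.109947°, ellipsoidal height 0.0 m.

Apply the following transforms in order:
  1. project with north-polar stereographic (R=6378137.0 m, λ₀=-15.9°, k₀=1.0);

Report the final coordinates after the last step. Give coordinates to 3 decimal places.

start: φ=70.155506°, λ=22.109947°, h=0.000 m
→ stereo (R=6378137.0, λ₀=-15.9°): E=1374111.0280, N=-1758152.6799

E=1374111.028 m, N=-1758152.680 m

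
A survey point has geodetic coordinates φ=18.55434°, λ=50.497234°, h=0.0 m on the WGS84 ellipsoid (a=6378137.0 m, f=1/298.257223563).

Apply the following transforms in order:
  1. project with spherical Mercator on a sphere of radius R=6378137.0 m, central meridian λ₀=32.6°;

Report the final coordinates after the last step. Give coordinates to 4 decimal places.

start: φ=18.554340°, λ=50.497234°, h=0.000 m
→ merc (R=6378137.0, λ₀=32.6°): E=1992310.9755, N=2102536.2823

E=1992310.9755 m, N=2102536.2823 m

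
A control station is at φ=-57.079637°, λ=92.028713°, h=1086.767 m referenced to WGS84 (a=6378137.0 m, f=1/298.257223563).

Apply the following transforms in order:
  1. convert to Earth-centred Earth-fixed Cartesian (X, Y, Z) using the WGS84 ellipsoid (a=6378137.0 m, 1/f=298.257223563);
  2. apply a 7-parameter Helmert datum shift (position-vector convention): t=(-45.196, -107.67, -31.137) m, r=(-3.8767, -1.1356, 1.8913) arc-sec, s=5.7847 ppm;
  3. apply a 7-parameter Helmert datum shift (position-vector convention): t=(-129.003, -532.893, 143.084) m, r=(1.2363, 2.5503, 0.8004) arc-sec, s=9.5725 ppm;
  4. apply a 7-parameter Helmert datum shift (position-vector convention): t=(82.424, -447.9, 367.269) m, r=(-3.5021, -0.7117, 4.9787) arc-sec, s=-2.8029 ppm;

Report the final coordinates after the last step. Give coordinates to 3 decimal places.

X=-123261.681 m, Y=3471752.924 m, Z=-5331327.995 m

start: φ=-57.079637°, λ=92.028713°, h=1086.767 m
→ ECEF (a=6378137.000, f=1/298.257223563): X=-123021.0557, Y=3472961.1411, Z=-5331637.2801
→ Helmert 7p (PV): X=-123069.4543, Y=3472772.2256, Z=-5331765.2102
→ Helmert 7p (PV): X=-123279.0351, Y=3472304.0557, Z=-5331650.8277
→ Helmert 7p (PV): X=-123261.6814, Y=3471752.9235, Z=-5331327.9949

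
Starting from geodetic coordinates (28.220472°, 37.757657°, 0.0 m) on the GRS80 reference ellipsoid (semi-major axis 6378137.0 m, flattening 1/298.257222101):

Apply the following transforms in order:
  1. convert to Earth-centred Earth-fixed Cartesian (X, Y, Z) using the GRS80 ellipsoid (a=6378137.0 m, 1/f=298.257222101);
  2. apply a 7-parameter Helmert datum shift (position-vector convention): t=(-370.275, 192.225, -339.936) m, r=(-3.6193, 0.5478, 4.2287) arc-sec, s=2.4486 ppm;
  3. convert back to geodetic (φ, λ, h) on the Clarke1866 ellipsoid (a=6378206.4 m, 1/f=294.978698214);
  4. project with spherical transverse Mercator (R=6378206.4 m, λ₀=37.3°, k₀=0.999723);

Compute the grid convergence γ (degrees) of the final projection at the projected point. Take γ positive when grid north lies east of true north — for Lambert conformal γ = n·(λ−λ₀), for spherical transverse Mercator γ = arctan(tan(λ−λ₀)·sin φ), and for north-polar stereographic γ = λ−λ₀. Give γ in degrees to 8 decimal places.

0.21896416

start: φ=28.220472°, λ=37.757657°, h=0.000 m
→ ECEF (a=6378137.000, f=1/298.257222101): X=4446542.3009, Y=3443831.4881, Z=2998056.1943
→ Helmert 7p (PV): X=4446120.2727, Y=3444175.9124, Z=2997651.3616
→ geod (Bowring, a=6378206.400): φ=28.21956247°, λ=37.76306377°, h=-315.9178 m
→ into tm (λ₀=37.3°): φ=28.21956247°, λ−λ₀=0.46306377°
convergence γ = 0.21896416°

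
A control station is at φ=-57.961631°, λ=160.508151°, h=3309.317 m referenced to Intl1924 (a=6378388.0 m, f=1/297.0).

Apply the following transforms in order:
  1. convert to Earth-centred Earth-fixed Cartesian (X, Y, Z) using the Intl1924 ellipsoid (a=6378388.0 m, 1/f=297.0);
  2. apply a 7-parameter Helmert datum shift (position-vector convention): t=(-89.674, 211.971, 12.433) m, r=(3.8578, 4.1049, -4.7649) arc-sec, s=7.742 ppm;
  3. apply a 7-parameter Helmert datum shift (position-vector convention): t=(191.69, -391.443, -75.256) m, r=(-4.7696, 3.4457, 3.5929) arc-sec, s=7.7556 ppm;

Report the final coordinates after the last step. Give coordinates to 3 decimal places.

start: φ=-57.961631°, λ=160.508151°, h=3309.317 m
→ ECEF (a=6378388.000, f=1/297.0): X=-3199119.1022, Y=1132355.3322, Z=-5386390.7304
→ Helmert 7p (PV): X=-3199314.5812, Y=1132750.7161, Z=-5386335.1535
→ Helmert 7p (PV): X=-3199257.4158, Y=1132187.7766, Z=-5386424.9317

X=-3199257.416 m, Y=1132187.777 m, Z=-5386424.932 m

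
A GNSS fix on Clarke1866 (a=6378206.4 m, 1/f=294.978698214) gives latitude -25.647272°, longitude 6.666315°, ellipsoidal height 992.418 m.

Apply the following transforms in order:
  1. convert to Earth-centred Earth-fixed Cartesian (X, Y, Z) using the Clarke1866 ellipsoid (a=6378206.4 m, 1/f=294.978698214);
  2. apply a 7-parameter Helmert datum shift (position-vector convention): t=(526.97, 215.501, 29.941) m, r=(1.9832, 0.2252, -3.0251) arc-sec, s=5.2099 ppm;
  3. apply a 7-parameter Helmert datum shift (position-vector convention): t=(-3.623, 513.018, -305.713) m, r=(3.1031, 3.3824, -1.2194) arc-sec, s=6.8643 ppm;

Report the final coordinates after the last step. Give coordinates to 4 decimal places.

X=5715995.2863 m, Y=668689.8760 m, Z=-2744552.9313 m

start: φ=-25.647272°, λ=6.666315°, h=992.418 m
→ ECEF (a=6378206.400, f=1/294.978698214): X=5715437.1748, Y=668003.2374, Z=-2744160.5271
→ Helmert 7p (PV): X=5716000.7226, Y=668164.7798, Z=-2744144.7003
→ Helmert 7p (PV): X=5715995.2863, Y=668689.8760, Z=-2744552.9313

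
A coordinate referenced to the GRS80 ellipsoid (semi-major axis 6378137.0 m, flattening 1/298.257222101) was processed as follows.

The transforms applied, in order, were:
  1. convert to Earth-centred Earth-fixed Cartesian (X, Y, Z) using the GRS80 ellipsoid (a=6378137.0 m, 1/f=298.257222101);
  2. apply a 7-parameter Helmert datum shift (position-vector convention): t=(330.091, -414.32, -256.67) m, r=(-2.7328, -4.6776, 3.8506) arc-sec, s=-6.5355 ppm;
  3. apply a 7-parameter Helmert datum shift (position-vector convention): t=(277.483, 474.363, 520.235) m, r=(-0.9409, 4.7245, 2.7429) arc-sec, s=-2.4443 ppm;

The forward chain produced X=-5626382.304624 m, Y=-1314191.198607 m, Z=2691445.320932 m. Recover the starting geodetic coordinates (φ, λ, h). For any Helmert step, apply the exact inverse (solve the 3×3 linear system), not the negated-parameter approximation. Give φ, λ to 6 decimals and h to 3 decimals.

start: X=-5626382.3046, Y=-1314191.1986, Z=2691445.3209 m
→ Helmert⁻¹: X=-5626752.6552, Y=-1314606.2251, Z=2690796.7858
→ Helmert⁻¹: X=-5627083.0251, Y=-1314131.1018, Z=2691181.2413
→ geod (Bowring, a=6378137.000): φ=25.12010700°, λ=-166.85492100°, h=128.4320 m

φ=25.120107°, λ=-166.854921°, h=128.432 m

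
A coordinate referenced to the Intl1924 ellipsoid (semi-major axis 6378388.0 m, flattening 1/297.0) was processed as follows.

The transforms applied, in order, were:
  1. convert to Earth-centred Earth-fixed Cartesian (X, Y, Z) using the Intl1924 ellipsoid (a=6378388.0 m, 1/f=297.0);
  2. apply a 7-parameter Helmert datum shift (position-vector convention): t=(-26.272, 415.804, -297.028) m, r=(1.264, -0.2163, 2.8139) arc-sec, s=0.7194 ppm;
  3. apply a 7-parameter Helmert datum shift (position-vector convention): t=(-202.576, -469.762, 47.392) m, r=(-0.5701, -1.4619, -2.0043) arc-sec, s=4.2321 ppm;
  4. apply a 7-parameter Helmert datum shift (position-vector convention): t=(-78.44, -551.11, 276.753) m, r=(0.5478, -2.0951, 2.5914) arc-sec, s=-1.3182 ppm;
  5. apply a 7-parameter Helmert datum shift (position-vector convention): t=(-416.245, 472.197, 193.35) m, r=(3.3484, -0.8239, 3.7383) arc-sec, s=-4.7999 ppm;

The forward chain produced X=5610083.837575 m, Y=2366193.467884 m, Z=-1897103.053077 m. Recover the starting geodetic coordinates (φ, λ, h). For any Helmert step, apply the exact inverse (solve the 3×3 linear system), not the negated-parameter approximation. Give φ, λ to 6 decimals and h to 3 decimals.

φ=-17.417639°, λ=22.865116°, h=1655.368 m

start: X=5610083.8376, Y=2366193.4679, Z=-1897103.0531 m
→ Helmert⁻¹: X=5610562.3074, Y=2365600.1406, Z=-1897366.3226
→ Helmert⁻¹: X=5610658.5938, Y=2366078.8404, Z=-1897708.8503
→ Helmert⁻¹: X=5610800.9772, Y=2366598.3532, Z=-1897781.4362
→ Helmert⁻¹: X=5610853.5016, Y=2366092.6747, Z=-1897503.4265
→ geod (Bowring, a=6378388.000): φ=-17.41763900°, λ=22.86511600°, h=1655.3680 m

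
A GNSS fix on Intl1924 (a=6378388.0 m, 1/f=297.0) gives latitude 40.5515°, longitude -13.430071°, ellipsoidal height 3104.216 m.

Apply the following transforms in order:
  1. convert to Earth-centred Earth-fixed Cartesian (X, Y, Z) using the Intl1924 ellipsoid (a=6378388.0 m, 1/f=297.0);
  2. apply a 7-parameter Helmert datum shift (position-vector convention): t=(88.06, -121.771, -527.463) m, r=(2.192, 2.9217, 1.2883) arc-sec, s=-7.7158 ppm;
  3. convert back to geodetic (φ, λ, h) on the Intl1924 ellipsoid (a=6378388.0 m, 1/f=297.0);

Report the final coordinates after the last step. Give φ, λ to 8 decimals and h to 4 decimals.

start: φ=40.551500°, λ=-13.430071°, h=3104.216 m
→ ECEF (a=6378388.000, f=1/297.0): X=4722914.4458, Y=-1127776.7060, Z=4126794.5526
→ Helmert 7p (PV): X=4723031.5634, Y=-1127904.1325, Z=4126156.3645
→ geod (Bowring, a=6378388.000): φ=40.54629545°, λ=-13.43121247°, h=2798.3796 m

φ=40.54629545°, λ=-13.43121247°, h=2798.3796 m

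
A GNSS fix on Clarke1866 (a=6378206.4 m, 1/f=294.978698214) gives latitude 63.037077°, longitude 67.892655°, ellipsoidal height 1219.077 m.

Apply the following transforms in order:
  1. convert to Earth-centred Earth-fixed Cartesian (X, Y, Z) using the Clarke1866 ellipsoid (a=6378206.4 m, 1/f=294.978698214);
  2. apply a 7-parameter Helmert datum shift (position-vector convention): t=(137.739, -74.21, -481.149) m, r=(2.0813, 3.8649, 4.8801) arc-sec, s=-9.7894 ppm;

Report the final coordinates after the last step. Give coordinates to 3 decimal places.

X=1091687.232 m, Y=2686963.729 m, Z=5662215.921 m

start: φ=63.037077°, λ=67.892655°, h=1219.077 m
→ ECEF (a=6378206.400, f=1/294.978698214): X=1091517.6482, Y=2687095.5583, Z=5662745.8435
→ Helmert 7p (PV): X=1091687.2325, Y=2686963.7287, Z=5662215.9211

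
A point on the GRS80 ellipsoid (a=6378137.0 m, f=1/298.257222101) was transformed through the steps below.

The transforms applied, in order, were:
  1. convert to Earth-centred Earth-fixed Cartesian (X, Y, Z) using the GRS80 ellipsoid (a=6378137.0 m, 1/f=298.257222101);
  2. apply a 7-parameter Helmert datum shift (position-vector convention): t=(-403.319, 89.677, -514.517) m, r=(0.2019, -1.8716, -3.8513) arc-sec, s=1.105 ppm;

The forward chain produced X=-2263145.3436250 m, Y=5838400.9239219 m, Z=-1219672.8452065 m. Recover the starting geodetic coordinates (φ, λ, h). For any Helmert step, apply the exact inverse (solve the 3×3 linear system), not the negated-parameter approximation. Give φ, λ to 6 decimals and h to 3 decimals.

φ=-11.090374°, λ=111.185900°, h=1686.749 m

start: X=-2263145.3436, Y=5838400.9239, Z=-1219672.8452 m
→ Helmert⁻¹: X=-2262859.5964, Y=5838261.3510, Z=-1219142.1631
→ geod (Bowring, a=6378137.000): φ=-11.09037400°, λ=111.18590000°, h=1686.7490 m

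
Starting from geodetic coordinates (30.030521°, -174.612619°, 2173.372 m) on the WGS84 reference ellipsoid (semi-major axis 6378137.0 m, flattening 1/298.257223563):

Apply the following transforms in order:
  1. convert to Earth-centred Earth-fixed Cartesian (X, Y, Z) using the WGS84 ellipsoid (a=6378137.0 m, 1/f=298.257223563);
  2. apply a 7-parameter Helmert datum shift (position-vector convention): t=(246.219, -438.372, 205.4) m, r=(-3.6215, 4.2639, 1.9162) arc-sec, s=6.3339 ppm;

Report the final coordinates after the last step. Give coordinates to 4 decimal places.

X=-5503743.0219 m, Y=-519497.5569 m, Z=3174739.4269 m

start: φ=30.030521°, λ=-174.612619°, h=2173.372 m
→ ECEF (a=6378137.000, f=1/298.257223563): X=-5504024.8224, Y=-519060.4993, Z=3174391.0274
→ Helmert 7p (PV): X=-5503743.0219, Y=-519497.5569, Z=3174739.4269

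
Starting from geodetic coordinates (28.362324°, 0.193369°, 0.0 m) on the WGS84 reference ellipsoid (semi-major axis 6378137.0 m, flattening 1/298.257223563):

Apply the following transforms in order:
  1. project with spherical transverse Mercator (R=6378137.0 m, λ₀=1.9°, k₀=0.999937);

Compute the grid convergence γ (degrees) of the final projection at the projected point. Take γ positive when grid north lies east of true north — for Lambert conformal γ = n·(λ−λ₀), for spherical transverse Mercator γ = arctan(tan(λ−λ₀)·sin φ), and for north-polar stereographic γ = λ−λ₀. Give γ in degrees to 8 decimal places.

-0.81091338

start: φ=28.362324°, λ=0.193369°, h=0.000 m
→ into tm (λ₀=1.9°): φ=28.36232400°, λ−λ₀=-1.70663100°
convergence γ = -0.81091338°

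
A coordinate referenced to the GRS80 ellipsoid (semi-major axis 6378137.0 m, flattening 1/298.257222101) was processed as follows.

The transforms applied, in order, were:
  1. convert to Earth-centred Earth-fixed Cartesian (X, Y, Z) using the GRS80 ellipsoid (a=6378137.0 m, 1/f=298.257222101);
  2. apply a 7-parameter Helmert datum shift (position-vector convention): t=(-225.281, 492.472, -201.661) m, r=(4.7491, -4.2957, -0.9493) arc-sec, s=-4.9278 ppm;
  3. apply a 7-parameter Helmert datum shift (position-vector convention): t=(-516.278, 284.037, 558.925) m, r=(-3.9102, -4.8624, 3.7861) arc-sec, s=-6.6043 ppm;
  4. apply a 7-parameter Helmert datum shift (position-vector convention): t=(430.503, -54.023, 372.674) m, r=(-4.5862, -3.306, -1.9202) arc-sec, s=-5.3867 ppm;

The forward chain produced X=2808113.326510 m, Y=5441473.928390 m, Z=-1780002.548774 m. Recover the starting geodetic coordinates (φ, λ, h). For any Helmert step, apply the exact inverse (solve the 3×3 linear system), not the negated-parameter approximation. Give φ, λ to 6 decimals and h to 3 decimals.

φ=-16.320433°, λ=62.698757°, h=168.453 m

start: X=2808113.3265, Y=5441473.9284, Z=-1780002.5488 m
→ Helmert⁻¹: X=2807618.7548, Y=5441622.9850, Z=-1780308.8216
→ Helmert⁻¹: X=2808211.4769, Y=5441357.0980, Z=-1780842.5549
→ Helmert⁻¹: X=2808388.4688, Y=5440863.3603, Z=-1780833.4284
→ geod (Bowring, a=6378137.000): φ=-16.32043300°, λ=62.69875700°, h=168.4530 m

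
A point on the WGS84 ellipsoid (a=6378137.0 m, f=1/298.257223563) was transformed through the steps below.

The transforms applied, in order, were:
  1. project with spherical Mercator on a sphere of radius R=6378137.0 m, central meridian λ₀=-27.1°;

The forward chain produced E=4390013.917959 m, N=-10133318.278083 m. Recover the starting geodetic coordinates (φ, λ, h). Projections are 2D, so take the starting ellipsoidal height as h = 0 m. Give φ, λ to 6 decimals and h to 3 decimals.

φ=-66.920050°, λ=12.336166°, h=0.000 m

start: E=4390013.9180, N=-10133318.2781 m
→ merc⁻¹: φ=-66.92005000°, λ=12.33616600°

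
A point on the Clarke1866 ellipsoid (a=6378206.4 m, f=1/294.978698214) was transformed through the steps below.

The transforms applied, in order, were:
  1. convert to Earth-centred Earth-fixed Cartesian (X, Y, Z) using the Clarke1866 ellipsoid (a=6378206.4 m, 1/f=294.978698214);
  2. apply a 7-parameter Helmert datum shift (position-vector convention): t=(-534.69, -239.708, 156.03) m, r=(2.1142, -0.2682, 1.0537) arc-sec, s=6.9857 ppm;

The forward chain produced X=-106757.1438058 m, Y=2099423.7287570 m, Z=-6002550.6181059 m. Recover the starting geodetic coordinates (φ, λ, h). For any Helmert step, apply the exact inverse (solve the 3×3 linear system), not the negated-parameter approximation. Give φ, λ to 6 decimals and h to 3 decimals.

start: X=-106757.1438, Y=2099423.7288, Z=-6002550.6181 m
→ Helmert⁻¹: X=-106218.7912, Y=2099587.7847, Z=-6002686.0978
→ geod (Bowring, a=6378206.400): φ=-70.81967000°, λ=92.89614200°, h=1236.8200 m

φ=-70.819670°, λ=92.896142°, h=1236.820 m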